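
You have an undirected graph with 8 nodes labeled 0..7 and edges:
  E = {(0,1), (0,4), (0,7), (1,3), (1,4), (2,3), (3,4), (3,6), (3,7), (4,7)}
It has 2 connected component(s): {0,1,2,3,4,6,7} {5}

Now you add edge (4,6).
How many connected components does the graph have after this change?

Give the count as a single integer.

Initial component count: 2
Add (4,6): endpoints already in same component. Count unchanged: 2.
New component count: 2

Answer: 2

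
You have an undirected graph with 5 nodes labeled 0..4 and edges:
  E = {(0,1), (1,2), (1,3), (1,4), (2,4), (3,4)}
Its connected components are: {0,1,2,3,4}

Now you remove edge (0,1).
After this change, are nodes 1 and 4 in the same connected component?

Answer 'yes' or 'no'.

Answer: yes

Derivation:
Initial components: {0,1,2,3,4}
Removing edge (0,1): it was a bridge — component count 1 -> 2.
New components: {0} {1,2,3,4}
Are 1 and 4 in the same component? yes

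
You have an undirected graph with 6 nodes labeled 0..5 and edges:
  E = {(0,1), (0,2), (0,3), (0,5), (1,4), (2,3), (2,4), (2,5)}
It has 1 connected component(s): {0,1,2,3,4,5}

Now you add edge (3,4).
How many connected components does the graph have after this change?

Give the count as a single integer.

Answer: 1

Derivation:
Initial component count: 1
Add (3,4): endpoints already in same component. Count unchanged: 1.
New component count: 1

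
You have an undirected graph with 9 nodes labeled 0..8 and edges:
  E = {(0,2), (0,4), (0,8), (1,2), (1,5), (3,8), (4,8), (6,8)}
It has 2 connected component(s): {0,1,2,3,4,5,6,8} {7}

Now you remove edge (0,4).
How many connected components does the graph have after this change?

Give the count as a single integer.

Initial component count: 2
Remove (0,4): not a bridge. Count unchanged: 2.
  After removal, components: {0,1,2,3,4,5,6,8} {7}
New component count: 2

Answer: 2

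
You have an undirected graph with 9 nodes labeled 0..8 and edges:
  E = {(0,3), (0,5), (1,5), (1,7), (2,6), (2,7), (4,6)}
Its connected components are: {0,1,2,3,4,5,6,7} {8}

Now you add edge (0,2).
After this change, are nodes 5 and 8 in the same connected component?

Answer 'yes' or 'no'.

Initial components: {0,1,2,3,4,5,6,7} {8}
Adding edge (0,2): both already in same component {0,1,2,3,4,5,6,7}. No change.
New components: {0,1,2,3,4,5,6,7} {8}
Are 5 and 8 in the same component? no

Answer: no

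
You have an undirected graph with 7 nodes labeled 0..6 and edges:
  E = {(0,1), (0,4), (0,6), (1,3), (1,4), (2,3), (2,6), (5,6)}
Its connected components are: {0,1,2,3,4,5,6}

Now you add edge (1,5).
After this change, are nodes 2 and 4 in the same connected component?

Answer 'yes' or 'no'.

Answer: yes

Derivation:
Initial components: {0,1,2,3,4,5,6}
Adding edge (1,5): both already in same component {0,1,2,3,4,5,6}. No change.
New components: {0,1,2,3,4,5,6}
Are 2 and 4 in the same component? yes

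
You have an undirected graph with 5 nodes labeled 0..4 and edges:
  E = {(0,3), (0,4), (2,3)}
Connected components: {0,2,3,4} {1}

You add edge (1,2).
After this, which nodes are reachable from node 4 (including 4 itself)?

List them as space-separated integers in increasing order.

Answer: 0 1 2 3 4

Derivation:
Before: nodes reachable from 4: {0,2,3,4}
Adding (1,2): merges 4's component with another. Reachability grows.
After: nodes reachable from 4: {0,1,2,3,4}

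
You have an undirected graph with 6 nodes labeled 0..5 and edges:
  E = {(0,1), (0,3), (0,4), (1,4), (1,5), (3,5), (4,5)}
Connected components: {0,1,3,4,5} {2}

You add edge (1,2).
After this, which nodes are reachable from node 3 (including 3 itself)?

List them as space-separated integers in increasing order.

Answer: 0 1 2 3 4 5

Derivation:
Before: nodes reachable from 3: {0,1,3,4,5}
Adding (1,2): merges 3's component with another. Reachability grows.
After: nodes reachable from 3: {0,1,2,3,4,5}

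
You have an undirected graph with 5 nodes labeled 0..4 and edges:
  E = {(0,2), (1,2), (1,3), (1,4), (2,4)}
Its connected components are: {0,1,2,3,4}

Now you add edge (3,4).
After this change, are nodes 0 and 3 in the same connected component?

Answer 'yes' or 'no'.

Initial components: {0,1,2,3,4}
Adding edge (3,4): both already in same component {0,1,2,3,4}. No change.
New components: {0,1,2,3,4}
Are 0 and 3 in the same component? yes

Answer: yes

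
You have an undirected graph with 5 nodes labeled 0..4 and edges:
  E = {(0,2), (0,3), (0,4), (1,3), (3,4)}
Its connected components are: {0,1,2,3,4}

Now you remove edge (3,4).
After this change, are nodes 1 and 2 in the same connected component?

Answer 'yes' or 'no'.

Answer: yes

Derivation:
Initial components: {0,1,2,3,4}
Removing edge (3,4): not a bridge — component count unchanged at 1.
New components: {0,1,2,3,4}
Are 1 and 2 in the same component? yes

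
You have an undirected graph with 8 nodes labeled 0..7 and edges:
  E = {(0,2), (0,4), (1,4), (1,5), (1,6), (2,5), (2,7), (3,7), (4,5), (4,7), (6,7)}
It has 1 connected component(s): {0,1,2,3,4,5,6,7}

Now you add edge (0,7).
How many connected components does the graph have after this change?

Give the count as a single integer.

Answer: 1

Derivation:
Initial component count: 1
Add (0,7): endpoints already in same component. Count unchanged: 1.
New component count: 1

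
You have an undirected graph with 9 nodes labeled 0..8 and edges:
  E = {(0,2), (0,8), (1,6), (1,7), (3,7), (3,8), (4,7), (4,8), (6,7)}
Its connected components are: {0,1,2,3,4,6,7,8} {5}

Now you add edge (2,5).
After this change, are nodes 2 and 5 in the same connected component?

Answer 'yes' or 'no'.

Initial components: {0,1,2,3,4,6,7,8} {5}
Adding edge (2,5): merges {0,1,2,3,4,6,7,8} and {5}.
New components: {0,1,2,3,4,5,6,7,8}
Are 2 and 5 in the same component? yes

Answer: yes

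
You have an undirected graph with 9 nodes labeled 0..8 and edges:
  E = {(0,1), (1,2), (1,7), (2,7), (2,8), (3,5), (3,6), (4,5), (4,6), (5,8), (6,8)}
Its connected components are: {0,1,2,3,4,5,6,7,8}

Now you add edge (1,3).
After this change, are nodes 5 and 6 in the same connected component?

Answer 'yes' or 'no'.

Initial components: {0,1,2,3,4,5,6,7,8}
Adding edge (1,3): both already in same component {0,1,2,3,4,5,6,7,8}. No change.
New components: {0,1,2,3,4,5,6,7,8}
Are 5 and 6 in the same component? yes

Answer: yes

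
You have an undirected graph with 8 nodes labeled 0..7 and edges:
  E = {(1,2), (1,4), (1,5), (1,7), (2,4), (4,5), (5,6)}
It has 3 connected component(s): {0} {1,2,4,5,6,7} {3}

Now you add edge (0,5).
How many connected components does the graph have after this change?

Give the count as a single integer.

Initial component count: 3
Add (0,5): merges two components. Count decreases: 3 -> 2.
New component count: 2

Answer: 2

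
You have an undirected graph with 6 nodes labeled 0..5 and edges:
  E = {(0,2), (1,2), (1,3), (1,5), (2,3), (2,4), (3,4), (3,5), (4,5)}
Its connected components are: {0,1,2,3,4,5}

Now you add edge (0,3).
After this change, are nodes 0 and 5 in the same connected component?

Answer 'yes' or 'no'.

Initial components: {0,1,2,3,4,5}
Adding edge (0,3): both already in same component {0,1,2,3,4,5}. No change.
New components: {0,1,2,3,4,5}
Are 0 and 5 in the same component? yes

Answer: yes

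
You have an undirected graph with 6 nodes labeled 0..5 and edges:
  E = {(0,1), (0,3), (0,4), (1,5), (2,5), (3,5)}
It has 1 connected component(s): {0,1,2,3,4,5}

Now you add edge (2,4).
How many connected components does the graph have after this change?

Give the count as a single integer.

Answer: 1

Derivation:
Initial component count: 1
Add (2,4): endpoints already in same component. Count unchanged: 1.
New component count: 1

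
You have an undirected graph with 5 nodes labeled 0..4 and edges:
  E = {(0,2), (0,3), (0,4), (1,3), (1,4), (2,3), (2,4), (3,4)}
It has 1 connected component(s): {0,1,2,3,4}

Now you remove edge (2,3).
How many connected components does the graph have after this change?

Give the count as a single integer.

Answer: 1

Derivation:
Initial component count: 1
Remove (2,3): not a bridge. Count unchanged: 1.
  After removal, components: {0,1,2,3,4}
New component count: 1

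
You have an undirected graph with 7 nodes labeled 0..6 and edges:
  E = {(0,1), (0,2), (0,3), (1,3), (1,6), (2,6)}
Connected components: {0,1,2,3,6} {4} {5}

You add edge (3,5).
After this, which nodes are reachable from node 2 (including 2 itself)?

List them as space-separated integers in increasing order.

Before: nodes reachable from 2: {0,1,2,3,6}
Adding (3,5): merges 2's component with another. Reachability grows.
After: nodes reachable from 2: {0,1,2,3,5,6}

Answer: 0 1 2 3 5 6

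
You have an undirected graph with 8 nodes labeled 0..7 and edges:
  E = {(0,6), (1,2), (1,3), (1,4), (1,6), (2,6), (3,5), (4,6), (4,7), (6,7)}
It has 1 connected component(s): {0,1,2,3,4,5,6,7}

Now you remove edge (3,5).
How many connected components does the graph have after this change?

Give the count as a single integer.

Initial component count: 1
Remove (3,5): it was a bridge. Count increases: 1 -> 2.
  After removal, components: {0,1,2,3,4,6,7} {5}
New component count: 2

Answer: 2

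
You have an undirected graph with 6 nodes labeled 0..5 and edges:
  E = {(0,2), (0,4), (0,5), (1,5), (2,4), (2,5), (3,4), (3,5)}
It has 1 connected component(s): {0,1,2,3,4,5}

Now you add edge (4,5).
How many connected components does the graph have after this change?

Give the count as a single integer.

Initial component count: 1
Add (4,5): endpoints already in same component. Count unchanged: 1.
New component count: 1

Answer: 1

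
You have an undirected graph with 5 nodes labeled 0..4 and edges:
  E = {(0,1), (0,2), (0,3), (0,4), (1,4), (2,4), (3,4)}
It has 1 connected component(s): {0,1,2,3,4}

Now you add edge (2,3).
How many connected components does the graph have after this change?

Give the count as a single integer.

Initial component count: 1
Add (2,3): endpoints already in same component. Count unchanged: 1.
New component count: 1

Answer: 1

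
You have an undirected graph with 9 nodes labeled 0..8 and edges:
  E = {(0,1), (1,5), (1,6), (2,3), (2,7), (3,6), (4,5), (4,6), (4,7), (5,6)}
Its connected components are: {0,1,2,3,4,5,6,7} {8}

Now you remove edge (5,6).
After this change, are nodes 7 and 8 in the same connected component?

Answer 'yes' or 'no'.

Answer: no

Derivation:
Initial components: {0,1,2,3,4,5,6,7} {8}
Removing edge (5,6): not a bridge — component count unchanged at 2.
New components: {0,1,2,3,4,5,6,7} {8}
Are 7 and 8 in the same component? no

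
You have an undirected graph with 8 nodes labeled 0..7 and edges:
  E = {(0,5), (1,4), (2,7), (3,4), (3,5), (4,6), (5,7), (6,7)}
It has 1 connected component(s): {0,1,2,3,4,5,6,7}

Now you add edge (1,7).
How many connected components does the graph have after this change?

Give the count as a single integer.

Initial component count: 1
Add (1,7): endpoints already in same component. Count unchanged: 1.
New component count: 1

Answer: 1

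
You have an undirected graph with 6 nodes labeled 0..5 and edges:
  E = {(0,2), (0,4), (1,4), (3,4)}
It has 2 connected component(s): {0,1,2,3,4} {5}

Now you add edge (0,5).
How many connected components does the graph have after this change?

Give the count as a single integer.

Answer: 1

Derivation:
Initial component count: 2
Add (0,5): merges two components. Count decreases: 2 -> 1.
New component count: 1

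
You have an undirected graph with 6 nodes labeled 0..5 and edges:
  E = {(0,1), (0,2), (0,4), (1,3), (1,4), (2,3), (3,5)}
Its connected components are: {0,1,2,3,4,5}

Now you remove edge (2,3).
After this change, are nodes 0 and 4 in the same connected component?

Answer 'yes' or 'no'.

Answer: yes

Derivation:
Initial components: {0,1,2,3,4,5}
Removing edge (2,3): not a bridge — component count unchanged at 1.
New components: {0,1,2,3,4,5}
Are 0 and 4 in the same component? yes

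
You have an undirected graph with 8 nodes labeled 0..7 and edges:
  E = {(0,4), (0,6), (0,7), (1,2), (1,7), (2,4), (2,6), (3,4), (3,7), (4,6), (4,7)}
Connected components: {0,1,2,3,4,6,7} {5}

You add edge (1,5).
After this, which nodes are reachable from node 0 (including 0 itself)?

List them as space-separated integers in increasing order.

Answer: 0 1 2 3 4 5 6 7

Derivation:
Before: nodes reachable from 0: {0,1,2,3,4,6,7}
Adding (1,5): merges 0's component with another. Reachability grows.
After: nodes reachable from 0: {0,1,2,3,4,5,6,7}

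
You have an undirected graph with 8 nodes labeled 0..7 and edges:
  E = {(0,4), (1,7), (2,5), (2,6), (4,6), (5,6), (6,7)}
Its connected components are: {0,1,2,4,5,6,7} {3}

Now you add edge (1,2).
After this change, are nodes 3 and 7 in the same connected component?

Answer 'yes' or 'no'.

Initial components: {0,1,2,4,5,6,7} {3}
Adding edge (1,2): both already in same component {0,1,2,4,5,6,7}. No change.
New components: {0,1,2,4,5,6,7} {3}
Are 3 and 7 in the same component? no

Answer: no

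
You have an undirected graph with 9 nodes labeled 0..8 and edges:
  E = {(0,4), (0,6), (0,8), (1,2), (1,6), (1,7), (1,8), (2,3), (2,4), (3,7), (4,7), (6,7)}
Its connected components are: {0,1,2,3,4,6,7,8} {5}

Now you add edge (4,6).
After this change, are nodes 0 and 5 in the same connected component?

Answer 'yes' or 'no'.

Initial components: {0,1,2,3,4,6,7,8} {5}
Adding edge (4,6): both already in same component {0,1,2,3,4,6,7,8}. No change.
New components: {0,1,2,3,4,6,7,8} {5}
Are 0 and 5 in the same component? no

Answer: no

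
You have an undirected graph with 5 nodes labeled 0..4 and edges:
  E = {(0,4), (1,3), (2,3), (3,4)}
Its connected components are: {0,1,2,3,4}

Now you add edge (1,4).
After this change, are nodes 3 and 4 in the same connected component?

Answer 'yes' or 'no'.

Answer: yes

Derivation:
Initial components: {0,1,2,3,4}
Adding edge (1,4): both already in same component {0,1,2,3,4}. No change.
New components: {0,1,2,3,4}
Are 3 and 4 in the same component? yes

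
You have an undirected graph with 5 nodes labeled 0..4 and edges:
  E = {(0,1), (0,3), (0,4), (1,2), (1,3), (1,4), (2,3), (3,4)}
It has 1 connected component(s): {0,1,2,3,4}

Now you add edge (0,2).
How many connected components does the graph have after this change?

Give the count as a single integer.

Answer: 1

Derivation:
Initial component count: 1
Add (0,2): endpoints already in same component. Count unchanged: 1.
New component count: 1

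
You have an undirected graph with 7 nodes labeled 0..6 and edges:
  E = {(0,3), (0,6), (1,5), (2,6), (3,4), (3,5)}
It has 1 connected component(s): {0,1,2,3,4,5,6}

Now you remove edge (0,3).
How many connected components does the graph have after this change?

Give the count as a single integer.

Initial component count: 1
Remove (0,3): it was a bridge. Count increases: 1 -> 2.
  After removal, components: {0,2,6} {1,3,4,5}
New component count: 2

Answer: 2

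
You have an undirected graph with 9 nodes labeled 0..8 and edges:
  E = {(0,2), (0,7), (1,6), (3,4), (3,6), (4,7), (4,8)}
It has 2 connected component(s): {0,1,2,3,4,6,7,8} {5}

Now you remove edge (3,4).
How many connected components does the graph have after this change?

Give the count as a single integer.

Initial component count: 2
Remove (3,4): it was a bridge. Count increases: 2 -> 3.
  After removal, components: {0,2,4,7,8} {1,3,6} {5}
New component count: 3

Answer: 3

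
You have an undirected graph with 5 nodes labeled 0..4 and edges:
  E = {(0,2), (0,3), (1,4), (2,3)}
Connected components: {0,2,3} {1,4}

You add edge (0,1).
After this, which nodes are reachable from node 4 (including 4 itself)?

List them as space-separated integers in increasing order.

Answer: 0 1 2 3 4

Derivation:
Before: nodes reachable from 4: {1,4}
Adding (0,1): merges 4's component with another. Reachability grows.
After: nodes reachable from 4: {0,1,2,3,4}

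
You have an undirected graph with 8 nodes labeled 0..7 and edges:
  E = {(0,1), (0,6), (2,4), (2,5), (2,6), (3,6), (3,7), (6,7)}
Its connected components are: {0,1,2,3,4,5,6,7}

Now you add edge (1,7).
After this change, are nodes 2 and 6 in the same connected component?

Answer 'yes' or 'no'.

Initial components: {0,1,2,3,4,5,6,7}
Adding edge (1,7): both already in same component {0,1,2,3,4,5,6,7}. No change.
New components: {0,1,2,3,4,5,6,7}
Are 2 and 6 in the same component? yes

Answer: yes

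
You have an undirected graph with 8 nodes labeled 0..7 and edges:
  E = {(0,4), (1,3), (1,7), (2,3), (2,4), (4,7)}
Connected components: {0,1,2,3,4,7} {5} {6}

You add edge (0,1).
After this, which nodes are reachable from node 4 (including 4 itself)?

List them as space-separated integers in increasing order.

Before: nodes reachable from 4: {0,1,2,3,4,7}
Adding (0,1): both endpoints already in same component. Reachability from 4 unchanged.
After: nodes reachable from 4: {0,1,2,3,4,7}

Answer: 0 1 2 3 4 7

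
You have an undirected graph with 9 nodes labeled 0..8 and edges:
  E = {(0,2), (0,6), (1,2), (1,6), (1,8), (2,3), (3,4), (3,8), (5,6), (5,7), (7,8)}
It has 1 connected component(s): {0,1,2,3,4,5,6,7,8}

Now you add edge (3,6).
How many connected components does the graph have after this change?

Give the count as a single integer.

Initial component count: 1
Add (3,6): endpoints already in same component. Count unchanged: 1.
New component count: 1

Answer: 1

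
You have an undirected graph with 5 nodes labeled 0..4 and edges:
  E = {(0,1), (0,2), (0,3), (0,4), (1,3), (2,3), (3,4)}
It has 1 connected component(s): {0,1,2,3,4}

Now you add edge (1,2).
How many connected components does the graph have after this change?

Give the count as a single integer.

Initial component count: 1
Add (1,2): endpoints already in same component. Count unchanged: 1.
New component count: 1

Answer: 1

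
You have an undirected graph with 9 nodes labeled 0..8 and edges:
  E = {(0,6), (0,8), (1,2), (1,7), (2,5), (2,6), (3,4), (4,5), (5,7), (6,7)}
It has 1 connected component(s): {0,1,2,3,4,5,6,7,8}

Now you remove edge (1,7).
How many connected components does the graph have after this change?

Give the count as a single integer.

Answer: 1

Derivation:
Initial component count: 1
Remove (1,7): not a bridge. Count unchanged: 1.
  After removal, components: {0,1,2,3,4,5,6,7,8}
New component count: 1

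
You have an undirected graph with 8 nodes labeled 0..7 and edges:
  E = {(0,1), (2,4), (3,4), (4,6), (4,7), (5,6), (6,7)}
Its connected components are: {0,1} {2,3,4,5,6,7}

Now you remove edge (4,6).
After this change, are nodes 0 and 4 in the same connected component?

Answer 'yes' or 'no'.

Initial components: {0,1} {2,3,4,5,6,7}
Removing edge (4,6): not a bridge — component count unchanged at 2.
New components: {0,1} {2,3,4,5,6,7}
Are 0 and 4 in the same component? no

Answer: no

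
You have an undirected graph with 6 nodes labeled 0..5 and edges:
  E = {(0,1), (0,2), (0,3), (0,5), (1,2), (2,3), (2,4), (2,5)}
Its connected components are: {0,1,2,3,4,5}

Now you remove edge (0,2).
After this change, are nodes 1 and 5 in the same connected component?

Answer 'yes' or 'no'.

Answer: yes

Derivation:
Initial components: {0,1,2,3,4,5}
Removing edge (0,2): not a bridge — component count unchanged at 1.
New components: {0,1,2,3,4,5}
Are 1 and 5 in the same component? yes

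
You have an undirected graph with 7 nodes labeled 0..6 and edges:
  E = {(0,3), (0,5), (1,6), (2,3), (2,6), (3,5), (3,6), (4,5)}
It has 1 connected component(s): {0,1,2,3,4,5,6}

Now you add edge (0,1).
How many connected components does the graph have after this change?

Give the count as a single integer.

Answer: 1

Derivation:
Initial component count: 1
Add (0,1): endpoints already in same component. Count unchanged: 1.
New component count: 1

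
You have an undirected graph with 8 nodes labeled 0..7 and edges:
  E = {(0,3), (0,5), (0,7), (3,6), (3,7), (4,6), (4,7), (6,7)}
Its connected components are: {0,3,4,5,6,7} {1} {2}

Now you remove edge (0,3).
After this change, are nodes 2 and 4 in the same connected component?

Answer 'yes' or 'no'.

Initial components: {0,3,4,5,6,7} {1} {2}
Removing edge (0,3): not a bridge — component count unchanged at 3.
New components: {0,3,4,5,6,7} {1} {2}
Are 2 and 4 in the same component? no

Answer: no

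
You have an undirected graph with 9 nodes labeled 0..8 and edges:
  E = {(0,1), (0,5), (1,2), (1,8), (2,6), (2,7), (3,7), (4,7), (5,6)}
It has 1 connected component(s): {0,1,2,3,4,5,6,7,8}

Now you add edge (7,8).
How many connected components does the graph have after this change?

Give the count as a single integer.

Initial component count: 1
Add (7,8): endpoints already in same component. Count unchanged: 1.
New component count: 1

Answer: 1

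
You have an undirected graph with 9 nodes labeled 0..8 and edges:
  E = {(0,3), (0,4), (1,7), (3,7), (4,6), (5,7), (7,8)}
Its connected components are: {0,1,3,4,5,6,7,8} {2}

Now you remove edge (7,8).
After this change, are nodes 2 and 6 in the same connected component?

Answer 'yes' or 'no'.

Answer: no

Derivation:
Initial components: {0,1,3,4,5,6,7,8} {2}
Removing edge (7,8): it was a bridge — component count 2 -> 3.
New components: {0,1,3,4,5,6,7} {2} {8}
Are 2 and 6 in the same component? no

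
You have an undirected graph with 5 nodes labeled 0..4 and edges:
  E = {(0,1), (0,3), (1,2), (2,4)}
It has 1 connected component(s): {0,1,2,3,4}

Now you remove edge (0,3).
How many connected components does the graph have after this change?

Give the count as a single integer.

Answer: 2

Derivation:
Initial component count: 1
Remove (0,3): it was a bridge. Count increases: 1 -> 2.
  After removal, components: {0,1,2,4} {3}
New component count: 2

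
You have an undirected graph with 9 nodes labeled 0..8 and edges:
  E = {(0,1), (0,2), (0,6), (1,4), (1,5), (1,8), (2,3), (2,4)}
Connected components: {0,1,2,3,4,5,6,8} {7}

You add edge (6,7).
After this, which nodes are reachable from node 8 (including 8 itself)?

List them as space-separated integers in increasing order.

Answer: 0 1 2 3 4 5 6 7 8

Derivation:
Before: nodes reachable from 8: {0,1,2,3,4,5,6,8}
Adding (6,7): merges 8's component with another. Reachability grows.
After: nodes reachable from 8: {0,1,2,3,4,5,6,7,8}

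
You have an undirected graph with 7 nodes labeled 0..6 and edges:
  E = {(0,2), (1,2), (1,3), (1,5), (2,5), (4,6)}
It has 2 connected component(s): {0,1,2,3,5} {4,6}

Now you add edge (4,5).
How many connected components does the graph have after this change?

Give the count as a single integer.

Initial component count: 2
Add (4,5): merges two components. Count decreases: 2 -> 1.
New component count: 1

Answer: 1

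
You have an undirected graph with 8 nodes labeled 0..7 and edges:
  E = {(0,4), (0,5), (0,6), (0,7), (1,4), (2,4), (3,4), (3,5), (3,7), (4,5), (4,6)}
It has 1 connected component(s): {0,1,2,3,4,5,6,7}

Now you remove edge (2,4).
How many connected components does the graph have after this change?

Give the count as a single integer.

Answer: 2

Derivation:
Initial component count: 1
Remove (2,4): it was a bridge. Count increases: 1 -> 2.
  After removal, components: {0,1,3,4,5,6,7} {2}
New component count: 2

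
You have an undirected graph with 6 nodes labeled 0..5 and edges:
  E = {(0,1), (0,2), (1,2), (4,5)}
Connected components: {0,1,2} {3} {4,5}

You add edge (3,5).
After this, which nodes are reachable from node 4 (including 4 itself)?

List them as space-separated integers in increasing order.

Answer: 3 4 5

Derivation:
Before: nodes reachable from 4: {4,5}
Adding (3,5): merges 4's component with another. Reachability grows.
After: nodes reachable from 4: {3,4,5}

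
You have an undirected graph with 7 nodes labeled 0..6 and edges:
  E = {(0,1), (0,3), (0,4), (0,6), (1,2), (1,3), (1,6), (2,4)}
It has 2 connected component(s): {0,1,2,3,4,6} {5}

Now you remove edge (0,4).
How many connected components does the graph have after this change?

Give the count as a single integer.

Answer: 2

Derivation:
Initial component count: 2
Remove (0,4): not a bridge. Count unchanged: 2.
  After removal, components: {0,1,2,3,4,6} {5}
New component count: 2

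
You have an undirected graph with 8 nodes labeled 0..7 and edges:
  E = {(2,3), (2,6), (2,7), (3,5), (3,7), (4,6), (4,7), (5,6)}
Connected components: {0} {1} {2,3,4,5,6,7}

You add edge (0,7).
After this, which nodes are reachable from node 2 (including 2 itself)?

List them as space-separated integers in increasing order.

Answer: 0 2 3 4 5 6 7

Derivation:
Before: nodes reachable from 2: {2,3,4,5,6,7}
Adding (0,7): merges 2's component with another. Reachability grows.
After: nodes reachable from 2: {0,2,3,4,5,6,7}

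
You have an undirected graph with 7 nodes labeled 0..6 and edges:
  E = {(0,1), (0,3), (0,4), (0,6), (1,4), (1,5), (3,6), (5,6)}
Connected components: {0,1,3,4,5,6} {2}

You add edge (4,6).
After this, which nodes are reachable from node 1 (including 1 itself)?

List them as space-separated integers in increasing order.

Answer: 0 1 3 4 5 6

Derivation:
Before: nodes reachable from 1: {0,1,3,4,5,6}
Adding (4,6): both endpoints already in same component. Reachability from 1 unchanged.
After: nodes reachable from 1: {0,1,3,4,5,6}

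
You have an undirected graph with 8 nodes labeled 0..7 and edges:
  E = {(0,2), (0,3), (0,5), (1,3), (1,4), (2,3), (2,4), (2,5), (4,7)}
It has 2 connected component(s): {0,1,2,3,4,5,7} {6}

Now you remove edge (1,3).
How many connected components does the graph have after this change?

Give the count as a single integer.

Answer: 2

Derivation:
Initial component count: 2
Remove (1,3): not a bridge. Count unchanged: 2.
  After removal, components: {0,1,2,3,4,5,7} {6}
New component count: 2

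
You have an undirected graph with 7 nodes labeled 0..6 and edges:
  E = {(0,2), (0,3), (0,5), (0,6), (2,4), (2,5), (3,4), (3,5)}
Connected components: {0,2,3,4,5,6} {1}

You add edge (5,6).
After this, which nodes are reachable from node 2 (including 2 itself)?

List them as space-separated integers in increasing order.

Before: nodes reachable from 2: {0,2,3,4,5,6}
Adding (5,6): both endpoints already in same component. Reachability from 2 unchanged.
After: nodes reachable from 2: {0,2,3,4,5,6}

Answer: 0 2 3 4 5 6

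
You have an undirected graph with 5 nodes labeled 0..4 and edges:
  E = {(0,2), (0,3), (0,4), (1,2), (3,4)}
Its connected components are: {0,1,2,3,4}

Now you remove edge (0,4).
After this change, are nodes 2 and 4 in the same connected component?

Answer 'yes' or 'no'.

Initial components: {0,1,2,3,4}
Removing edge (0,4): not a bridge — component count unchanged at 1.
New components: {0,1,2,3,4}
Are 2 and 4 in the same component? yes

Answer: yes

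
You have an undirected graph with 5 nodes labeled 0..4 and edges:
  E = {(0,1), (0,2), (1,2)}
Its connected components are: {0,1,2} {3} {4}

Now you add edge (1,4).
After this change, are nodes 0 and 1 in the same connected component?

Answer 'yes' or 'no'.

Answer: yes

Derivation:
Initial components: {0,1,2} {3} {4}
Adding edge (1,4): merges {0,1,2} and {4}.
New components: {0,1,2,4} {3}
Are 0 and 1 in the same component? yes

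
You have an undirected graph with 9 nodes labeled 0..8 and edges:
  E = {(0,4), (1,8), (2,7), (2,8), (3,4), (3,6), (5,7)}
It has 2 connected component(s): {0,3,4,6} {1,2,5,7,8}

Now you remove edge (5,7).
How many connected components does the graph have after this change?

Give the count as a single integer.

Initial component count: 2
Remove (5,7): it was a bridge. Count increases: 2 -> 3.
  After removal, components: {0,3,4,6} {1,2,7,8} {5}
New component count: 3

Answer: 3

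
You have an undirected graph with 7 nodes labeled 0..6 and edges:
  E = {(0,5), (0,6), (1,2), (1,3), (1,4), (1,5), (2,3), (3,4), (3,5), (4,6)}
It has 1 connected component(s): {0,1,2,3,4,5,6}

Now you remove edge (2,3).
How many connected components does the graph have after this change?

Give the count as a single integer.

Initial component count: 1
Remove (2,3): not a bridge. Count unchanged: 1.
  After removal, components: {0,1,2,3,4,5,6}
New component count: 1

Answer: 1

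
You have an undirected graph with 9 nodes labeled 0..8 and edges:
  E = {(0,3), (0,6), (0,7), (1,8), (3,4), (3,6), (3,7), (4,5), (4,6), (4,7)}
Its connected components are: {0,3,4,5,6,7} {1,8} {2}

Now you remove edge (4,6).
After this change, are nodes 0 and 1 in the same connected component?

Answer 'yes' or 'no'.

Initial components: {0,3,4,5,6,7} {1,8} {2}
Removing edge (4,6): not a bridge — component count unchanged at 3.
New components: {0,3,4,5,6,7} {1,8} {2}
Are 0 and 1 in the same component? no

Answer: no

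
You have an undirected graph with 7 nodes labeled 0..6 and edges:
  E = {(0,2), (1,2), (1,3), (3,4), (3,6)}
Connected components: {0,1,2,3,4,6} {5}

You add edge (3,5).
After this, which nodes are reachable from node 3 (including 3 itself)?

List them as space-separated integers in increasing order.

Answer: 0 1 2 3 4 5 6

Derivation:
Before: nodes reachable from 3: {0,1,2,3,4,6}
Adding (3,5): merges 3's component with another. Reachability grows.
After: nodes reachable from 3: {0,1,2,3,4,5,6}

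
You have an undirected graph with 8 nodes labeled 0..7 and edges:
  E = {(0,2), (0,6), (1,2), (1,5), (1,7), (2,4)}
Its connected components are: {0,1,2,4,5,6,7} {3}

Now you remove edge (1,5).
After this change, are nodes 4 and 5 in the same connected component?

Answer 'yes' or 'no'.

Initial components: {0,1,2,4,5,6,7} {3}
Removing edge (1,5): it was a bridge — component count 2 -> 3.
New components: {0,1,2,4,6,7} {3} {5}
Are 4 and 5 in the same component? no

Answer: no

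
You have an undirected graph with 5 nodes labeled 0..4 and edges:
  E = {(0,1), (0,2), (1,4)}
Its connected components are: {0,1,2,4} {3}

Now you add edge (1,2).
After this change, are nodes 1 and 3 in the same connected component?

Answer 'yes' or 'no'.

Initial components: {0,1,2,4} {3}
Adding edge (1,2): both already in same component {0,1,2,4}. No change.
New components: {0,1,2,4} {3}
Are 1 and 3 in the same component? no

Answer: no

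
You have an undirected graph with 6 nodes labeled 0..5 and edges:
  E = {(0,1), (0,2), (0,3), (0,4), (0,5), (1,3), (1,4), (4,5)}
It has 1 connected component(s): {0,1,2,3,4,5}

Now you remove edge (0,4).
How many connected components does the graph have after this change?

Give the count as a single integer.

Answer: 1

Derivation:
Initial component count: 1
Remove (0,4): not a bridge. Count unchanged: 1.
  After removal, components: {0,1,2,3,4,5}
New component count: 1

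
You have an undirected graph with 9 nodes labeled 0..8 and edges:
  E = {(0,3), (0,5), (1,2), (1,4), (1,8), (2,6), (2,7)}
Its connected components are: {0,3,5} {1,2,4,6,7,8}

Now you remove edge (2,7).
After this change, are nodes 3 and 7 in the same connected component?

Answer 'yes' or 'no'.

Initial components: {0,3,5} {1,2,4,6,7,8}
Removing edge (2,7): it was a bridge — component count 2 -> 3.
New components: {0,3,5} {1,2,4,6,8} {7}
Are 3 and 7 in the same component? no

Answer: no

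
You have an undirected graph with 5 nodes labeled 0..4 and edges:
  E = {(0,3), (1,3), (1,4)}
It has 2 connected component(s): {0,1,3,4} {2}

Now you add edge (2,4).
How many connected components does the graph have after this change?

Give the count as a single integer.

Answer: 1

Derivation:
Initial component count: 2
Add (2,4): merges two components. Count decreases: 2 -> 1.
New component count: 1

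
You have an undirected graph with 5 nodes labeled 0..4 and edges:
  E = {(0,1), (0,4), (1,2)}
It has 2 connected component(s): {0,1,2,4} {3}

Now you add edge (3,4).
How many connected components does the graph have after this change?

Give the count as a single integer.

Initial component count: 2
Add (3,4): merges two components. Count decreases: 2 -> 1.
New component count: 1

Answer: 1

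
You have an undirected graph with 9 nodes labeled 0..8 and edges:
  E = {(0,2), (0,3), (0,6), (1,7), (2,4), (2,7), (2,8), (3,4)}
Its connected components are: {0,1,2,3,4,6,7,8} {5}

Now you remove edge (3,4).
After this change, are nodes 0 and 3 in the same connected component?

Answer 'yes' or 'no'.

Answer: yes

Derivation:
Initial components: {0,1,2,3,4,6,7,8} {5}
Removing edge (3,4): not a bridge — component count unchanged at 2.
New components: {0,1,2,3,4,6,7,8} {5}
Are 0 and 3 in the same component? yes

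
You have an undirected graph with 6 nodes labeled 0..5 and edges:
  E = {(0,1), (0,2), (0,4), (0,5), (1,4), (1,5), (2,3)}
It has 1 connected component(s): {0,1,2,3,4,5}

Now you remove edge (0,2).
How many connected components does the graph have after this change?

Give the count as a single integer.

Initial component count: 1
Remove (0,2): it was a bridge. Count increases: 1 -> 2.
  After removal, components: {0,1,4,5} {2,3}
New component count: 2

Answer: 2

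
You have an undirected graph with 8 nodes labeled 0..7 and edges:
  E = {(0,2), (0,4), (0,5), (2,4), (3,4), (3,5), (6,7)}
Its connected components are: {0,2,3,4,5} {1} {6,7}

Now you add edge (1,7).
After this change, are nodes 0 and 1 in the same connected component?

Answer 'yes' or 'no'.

Answer: no

Derivation:
Initial components: {0,2,3,4,5} {1} {6,7}
Adding edge (1,7): merges {1} and {6,7}.
New components: {0,2,3,4,5} {1,6,7}
Are 0 and 1 in the same component? no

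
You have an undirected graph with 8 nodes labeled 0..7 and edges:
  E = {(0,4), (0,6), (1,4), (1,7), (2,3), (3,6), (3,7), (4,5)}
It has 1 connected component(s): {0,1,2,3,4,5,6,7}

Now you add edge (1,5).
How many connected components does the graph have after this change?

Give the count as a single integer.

Initial component count: 1
Add (1,5): endpoints already in same component. Count unchanged: 1.
New component count: 1

Answer: 1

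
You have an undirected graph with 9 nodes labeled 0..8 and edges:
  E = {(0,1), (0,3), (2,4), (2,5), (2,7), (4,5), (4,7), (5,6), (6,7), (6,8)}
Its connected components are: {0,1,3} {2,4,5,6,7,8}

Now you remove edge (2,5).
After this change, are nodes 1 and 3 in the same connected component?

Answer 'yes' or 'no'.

Initial components: {0,1,3} {2,4,5,6,7,8}
Removing edge (2,5): not a bridge — component count unchanged at 2.
New components: {0,1,3} {2,4,5,6,7,8}
Are 1 and 3 in the same component? yes

Answer: yes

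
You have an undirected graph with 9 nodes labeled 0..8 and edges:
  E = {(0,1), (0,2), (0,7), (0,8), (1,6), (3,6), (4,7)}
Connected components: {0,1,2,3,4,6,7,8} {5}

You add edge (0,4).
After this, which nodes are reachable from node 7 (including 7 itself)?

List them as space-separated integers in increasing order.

Answer: 0 1 2 3 4 6 7 8

Derivation:
Before: nodes reachable from 7: {0,1,2,3,4,6,7,8}
Adding (0,4): both endpoints already in same component. Reachability from 7 unchanged.
After: nodes reachable from 7: {0,1,2,3,4,6,7,8}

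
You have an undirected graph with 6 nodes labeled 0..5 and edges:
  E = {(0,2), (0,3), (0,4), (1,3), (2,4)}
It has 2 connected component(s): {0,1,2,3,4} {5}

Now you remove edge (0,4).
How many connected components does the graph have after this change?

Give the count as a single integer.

Answer: 2

Derivation:
Initial component count: 2
Remove (0,4): not a bridge. Count unchanged: 2.
  After removal, components: {0,1,2,3,4} {5}
New component count: 2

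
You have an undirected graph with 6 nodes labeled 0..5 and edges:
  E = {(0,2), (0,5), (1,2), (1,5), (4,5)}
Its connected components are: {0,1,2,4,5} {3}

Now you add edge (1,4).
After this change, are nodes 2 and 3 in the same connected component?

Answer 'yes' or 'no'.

Initial components: {0,1,2,4,5} {3}
Adding edge (1,4): both already in same component {0,1,2,4,5}. No change.
New components: {0,1,2,4,5} {3}
Are 2 and 3 in the same component? no

Answer: no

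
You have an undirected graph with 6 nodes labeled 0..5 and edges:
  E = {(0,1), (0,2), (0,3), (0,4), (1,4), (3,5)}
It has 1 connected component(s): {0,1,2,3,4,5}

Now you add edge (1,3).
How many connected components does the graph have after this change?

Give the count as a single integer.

Initial component count: 1
Add (1,3): endpoints already in same component. Count unchanged: 1.
New component count: 1

Answer: 1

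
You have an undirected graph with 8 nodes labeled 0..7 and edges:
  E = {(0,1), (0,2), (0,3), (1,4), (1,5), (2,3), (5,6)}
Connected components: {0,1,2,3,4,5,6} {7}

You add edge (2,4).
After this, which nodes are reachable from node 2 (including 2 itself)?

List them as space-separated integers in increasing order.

Before: nodes reachable from 2: {0,1,2,3,4,5,6}
Adding (2,4): both endpoints already in same component. Reachability from 2 unchanged.
After: nodes reachable from 2: {0,1,2,3,4,5,6}

Answer: 0 1 2 3 4 5 6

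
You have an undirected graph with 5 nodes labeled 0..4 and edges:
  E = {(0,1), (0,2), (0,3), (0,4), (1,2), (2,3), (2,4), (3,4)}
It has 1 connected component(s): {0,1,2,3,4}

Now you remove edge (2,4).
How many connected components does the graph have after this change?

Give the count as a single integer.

Answer: 1

Derivation:
Initial component count: 1
Remove (2,4): not a bridge. Count unchanged: 1.
  After removal, components: {0,1,2,3,4}
New component count: 1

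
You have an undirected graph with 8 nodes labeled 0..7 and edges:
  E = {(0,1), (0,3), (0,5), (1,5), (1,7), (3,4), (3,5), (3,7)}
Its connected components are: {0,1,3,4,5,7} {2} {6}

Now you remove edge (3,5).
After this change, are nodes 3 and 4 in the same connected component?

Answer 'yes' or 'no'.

Answer: yes

Derivation:
Initial components: {0,1,3,4,5,7} {2} {6}
Removing edge (3,5): not a bridge — component count unchanged at 3.
New components: {0,1,3,4,5,7} {2} {6}
Are 3 and 4 in the same component? yes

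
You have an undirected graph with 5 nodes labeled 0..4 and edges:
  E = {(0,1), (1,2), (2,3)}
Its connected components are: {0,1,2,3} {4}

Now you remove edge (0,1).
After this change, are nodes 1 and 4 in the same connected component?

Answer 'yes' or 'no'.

Answer: no

Derivation:
Initial components: {0,1,2,3} {4}
Removing edge (0,1): it was a bridge — component count 2 -> 3.
New components: {0} {1,2,3} {4}
Are 1 and 4 in the same component? no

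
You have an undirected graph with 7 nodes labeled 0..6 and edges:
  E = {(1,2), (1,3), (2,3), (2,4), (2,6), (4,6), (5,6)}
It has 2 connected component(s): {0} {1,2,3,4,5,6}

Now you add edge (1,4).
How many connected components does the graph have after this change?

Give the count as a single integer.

Initial component count: 2
Add (1,4): endpoints already in same component. Count unchanged: 2.
New component count: 2

Answer: 2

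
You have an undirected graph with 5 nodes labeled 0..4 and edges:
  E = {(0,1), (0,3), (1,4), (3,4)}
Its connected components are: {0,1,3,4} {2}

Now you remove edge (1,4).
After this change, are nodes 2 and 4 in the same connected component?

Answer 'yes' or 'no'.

Initial components: {0,1,3,4} {2}
Removing edge (1,4): not a bridge — component count unchanged at 2.
New components: {0,1,3,4} {2}
Are 2 and 4 in the same component? no

Answer: no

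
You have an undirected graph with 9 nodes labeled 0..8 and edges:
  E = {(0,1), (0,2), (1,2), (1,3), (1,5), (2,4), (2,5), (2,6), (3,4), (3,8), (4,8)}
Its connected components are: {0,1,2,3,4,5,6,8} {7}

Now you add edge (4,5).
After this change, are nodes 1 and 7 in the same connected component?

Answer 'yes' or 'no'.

Initial components: {0,1,2,3,4,5,6,8} {7}
Adding edge (4,5): both already in same component {0,1,2,3,4,5,6,8}. No change.
New components: {0,1,2,3,4,5,6,8} {7}
Are 1 and 7 in the same component? no

Answer: no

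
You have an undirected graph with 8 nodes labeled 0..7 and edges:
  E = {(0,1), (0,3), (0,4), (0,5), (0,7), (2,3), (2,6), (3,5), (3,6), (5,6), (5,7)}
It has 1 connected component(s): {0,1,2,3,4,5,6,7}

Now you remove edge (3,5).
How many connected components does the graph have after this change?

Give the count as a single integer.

Answer: 1

Derivation:
Initial component count: 1
Remove (3,5): not a bridge. Count unchanged: 1.
  After removal, components: {0,1,2,3,4,5,6,7}
New component count: 1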